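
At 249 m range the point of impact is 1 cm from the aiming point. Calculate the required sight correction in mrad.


1 mrad subtends 1 cm per 10 m of range, so adj = error_cm / (dist_m / 10) = 1 / (249/10) = 0.04016 mrad

0.04016 mrad


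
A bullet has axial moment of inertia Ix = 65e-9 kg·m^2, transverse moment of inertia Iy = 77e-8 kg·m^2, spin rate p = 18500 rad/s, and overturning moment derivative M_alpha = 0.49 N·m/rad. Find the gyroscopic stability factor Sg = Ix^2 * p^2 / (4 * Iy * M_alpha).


Sg = Ix^2 * p^2 / (4 * Iy * M_alpha) = (65e-9)^2 * 18500^2 / (4 * 77e-8 * 0.49) = 0.9581

0.9581


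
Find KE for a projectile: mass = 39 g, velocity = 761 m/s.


E = 0.5*m*v^2 = 0.5*0.039*761^2 = 11293 J

11293 J


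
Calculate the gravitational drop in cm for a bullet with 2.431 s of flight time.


drop = 0.5*g*t^2 = 0.5*9.81*2.431^2 = 28.9874 m ≈ 2899 cm

2899 cm


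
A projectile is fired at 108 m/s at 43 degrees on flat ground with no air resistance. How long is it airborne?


T = 2*v0*sin(theta)/g = 2*108*sin(43°)/9.81 = 15.02 s

15.02 s


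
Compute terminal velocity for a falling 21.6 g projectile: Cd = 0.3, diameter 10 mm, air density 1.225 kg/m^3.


A = pi*(d/2)^2 = pi*(10/2000)^2 = 7.85398e-05 m^2
vt = sqrt(2mg/(Cd*rho*A)) = sqrt(2*0.0216*9.81/(0.3 * 1.225 * 7.85398e-05)) = 121.2 m/s

121.2 m/s


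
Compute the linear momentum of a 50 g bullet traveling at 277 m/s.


p = m*v = 0.05*277 = 13.85 kg·m/s

13.85 kg·m/s


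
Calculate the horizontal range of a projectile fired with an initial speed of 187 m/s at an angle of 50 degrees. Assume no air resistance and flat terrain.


R = v0^2 * sin(2*theta) / g = 187^2 * sin(2*50°) / 9.81 = 3510 m

3510 m


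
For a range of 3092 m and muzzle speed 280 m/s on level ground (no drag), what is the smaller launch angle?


sin(2*theta) = R*g/v0^2 = 3092*9.81/280^2 = 0.386894, theta = arcsin(0.386894)/2 = 11.38°

11.38 degrees


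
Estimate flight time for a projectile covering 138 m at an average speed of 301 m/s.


t = d/v = 138/301 = 0.4585 s

0.4585 s


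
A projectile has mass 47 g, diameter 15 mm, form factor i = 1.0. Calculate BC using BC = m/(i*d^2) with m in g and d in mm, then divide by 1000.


BC = m/(i*d^2*1000) = 47/(1.0 * 15^2 * 1000) = 0.0002089

0.0002089


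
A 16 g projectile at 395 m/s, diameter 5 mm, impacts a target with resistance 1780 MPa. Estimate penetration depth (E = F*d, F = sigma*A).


A = pi*(d/2)^2 = pi*(5/2)^2 = 19.635 mm^2
E = 0.5*m*v^2 = 0.5*0.016*395^2 = 1248.2 J
depth = E/(sigma*A) = 1248.2 J / (1780 MPa * 19.635 mm^2) = 1248.2/(1780 * 19.635) m = 0.0357137 m ≈ 35.71 mm

35.71 mm


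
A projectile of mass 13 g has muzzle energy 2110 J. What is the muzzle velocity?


v = sqrt(2*E/m) = sqrt(2*2110/0.013) = 569.8 m/s

569.8 m/s


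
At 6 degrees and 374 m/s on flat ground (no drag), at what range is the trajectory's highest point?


R = v0^2*sin(2*theta)/g = 374^2*sin(2*6°)/9.81 = 2964.51 m
apex_dist = R/2 = 2964.51/2 = 1482 m

1482 m


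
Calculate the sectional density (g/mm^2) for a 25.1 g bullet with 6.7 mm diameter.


SD = m/d^2 = 25.1/6.7^2 = 0.5591 g/mm^2

0.5591 g/mm^2


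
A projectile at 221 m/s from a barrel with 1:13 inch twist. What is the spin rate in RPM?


twist_m = 13*0.0254 = 0.3302 m
spin = v/twist = 221/0.3302 = 669.2913 rev/s
RPM = spin*60 = 669.2913*60 ≈ 40157 RPM

40157 RPM


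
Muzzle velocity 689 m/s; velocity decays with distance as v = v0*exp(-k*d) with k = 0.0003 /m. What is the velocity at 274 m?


v = v0*exp(-k*d) = 689*exp(-0.0003*274) = 634.6 m/s

634.6 m/s


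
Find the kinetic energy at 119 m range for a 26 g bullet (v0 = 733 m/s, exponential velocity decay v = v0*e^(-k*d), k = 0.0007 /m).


v = v0*exp(-k*d) = 733*exp(-0.0007*119) = 674.415 m/s
E = 0.5*m*v^2 = 0.5*0.026*674.415^2 = 5913 J

5913 J


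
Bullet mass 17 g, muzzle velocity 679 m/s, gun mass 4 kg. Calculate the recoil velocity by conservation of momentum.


v_recoil = m_p * v_p / m_gun = 0.017 * 679 / 4 = 2.886 m/s

2.886 m/s


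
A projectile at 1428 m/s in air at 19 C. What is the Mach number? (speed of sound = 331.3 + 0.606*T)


a = 331.3 + 0.606*(19) = 342.814 m/s
M = v/a = 1428/342.814 = 4.166

4.166


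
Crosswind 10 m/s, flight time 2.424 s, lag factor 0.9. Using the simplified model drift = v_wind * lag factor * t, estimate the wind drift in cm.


drift = v_wind * lag * t = 10 * 0.9 * 2.424 = 21.816 m ≈ 2182 cm

2182 cm


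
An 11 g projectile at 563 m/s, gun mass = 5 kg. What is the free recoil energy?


v_r = m_p*v_p/m_gun = 0.011*563/5 = 1.2386 m/s, E_r = 0.5*m_gun*v_r^2 = 0.5*5*1.2386^2 = 3.835 J

3.835 J


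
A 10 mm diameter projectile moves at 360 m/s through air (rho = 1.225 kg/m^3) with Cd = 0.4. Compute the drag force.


A = pi*(d/2)^2 = pi*(10/2000)^2 = 7.85398e-05 m^2
Fd = 0.5*Cd*rho*A*v^2 = 0.5*0.4*1.225*7.85398e-05*360^2 = 2.494 N

2.494 N


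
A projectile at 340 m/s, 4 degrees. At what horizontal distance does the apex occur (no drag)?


R = v0^2*sin(2*theta)/g = 340^2*sin(2*4°)/9.81 = 1640 m
apex_dist = R/2 = 1640/2 = 820 m

820 m


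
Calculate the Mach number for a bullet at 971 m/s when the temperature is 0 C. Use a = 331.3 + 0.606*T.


a = 331.3 + 0.606*(0) = 331.3 m/s
M = v/a = 971/331.3 = 2.931

2.931


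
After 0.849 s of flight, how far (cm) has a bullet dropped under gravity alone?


drop = 0.5*g*t^2 = 0.5*9.81*0.849^2 = 3.53553 m ≈ 353.6 cm

353.6 cm


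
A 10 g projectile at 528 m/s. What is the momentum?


p = m*v = 0.01*528 = 5.28 kg·m/s

5.28 kg·m/s


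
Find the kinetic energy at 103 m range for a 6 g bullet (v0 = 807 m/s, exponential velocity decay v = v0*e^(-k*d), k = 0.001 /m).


v = v0*exp(-k*d) = 807*exp(-0.001*103) = 728.016 m/s
E = 0.5*m*v^2 = 0.5*0.006*728.016^2 = 1590 J

1590 J


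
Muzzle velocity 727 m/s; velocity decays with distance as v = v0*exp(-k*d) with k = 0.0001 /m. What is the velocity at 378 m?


v = v0*exp(-k*d) = 727*exp(-0.0001*378) = 700 m/s

700 m/s


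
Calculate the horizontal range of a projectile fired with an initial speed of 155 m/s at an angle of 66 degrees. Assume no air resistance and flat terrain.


R = v0^2 * sin(2*theta) / g = 155^2 * sin(2*66°) / 9.81 = 1820 m

1820 m


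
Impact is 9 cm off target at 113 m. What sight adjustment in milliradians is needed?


1 mrad subtends 1 cm per 10 m of range, so adj = error_cm / (dist_m / 10) = 9 / (113/10) = 0.7965 mrad

0.7965 mrad


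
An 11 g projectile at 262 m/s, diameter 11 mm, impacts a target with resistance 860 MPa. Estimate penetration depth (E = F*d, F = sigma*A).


A = pi*(d/2)^2 = pi*(11/2)^2 = 95.0332 mm^2
E = 0.5*m*v^2 = 0.5*0.011*262^2 = 377.542 J
depth = E/(sigma*A) = 377.542 J / (860 MPa * 95.0332 mm^2) = 377.542/(860 * 95.0332) m = 0.00461946 m ≈ 4.619 mm

4.619 mm


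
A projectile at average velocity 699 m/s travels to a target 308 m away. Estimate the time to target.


t = d/v = 308/699 = 0.4406 s

0.4406 s


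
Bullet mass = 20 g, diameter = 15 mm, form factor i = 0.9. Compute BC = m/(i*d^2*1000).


BC = m/(i*d^2*1000) = 20/(0.9 * 15^2 * 1000) = 9.877e-05

9.877e-05


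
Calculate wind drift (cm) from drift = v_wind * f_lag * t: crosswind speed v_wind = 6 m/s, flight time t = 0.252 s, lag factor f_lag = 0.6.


drift = v_wind * lag * t = 6 * 0.6 * 0.252 = 0.9072 m ≈ 90.72 cm

90.72 cm


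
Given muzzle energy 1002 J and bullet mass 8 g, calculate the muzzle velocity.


v = sqrt(2*E/m) = sqrt(2*1002/0.008) = 500.5 m/s

500.5 m/s


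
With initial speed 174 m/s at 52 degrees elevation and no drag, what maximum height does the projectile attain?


H = (v0*sin(theta))^2 / (2g) = (174*sin(52°))^2 / (2*9.81) = 958.2 m

958.2 m


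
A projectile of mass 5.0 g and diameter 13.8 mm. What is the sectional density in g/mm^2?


SD = m/d^2 = 5.0/13.8^2 = 0.02625 g/mm^2

0.02625 g/mm^2


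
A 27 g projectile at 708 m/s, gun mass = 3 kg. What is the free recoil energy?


v_r = m_p*v_p/m_gun = 0.027*708/3 = 6.372 m/s, E_r = 0.5*m_gun*v_r^2 = 0.5*3*6.372^2 = 60.9 J

60.9 J


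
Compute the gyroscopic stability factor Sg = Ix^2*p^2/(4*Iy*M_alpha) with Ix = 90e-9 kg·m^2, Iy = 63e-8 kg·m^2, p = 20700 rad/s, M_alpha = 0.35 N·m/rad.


Sg = Ix^2 * p^2 / (4 * Iy * M_alpha) = (90e-9)^2 * 20700^2 / (4 * 63e-8 * 0.35) = 3.935

3.935


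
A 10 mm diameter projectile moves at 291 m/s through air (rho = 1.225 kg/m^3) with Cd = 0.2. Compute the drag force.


A = pi*(d/2)^2 = pi*(10/2000)^2 = 7.85398e-05 m^2
Fd = 0.5*Cd*rho*A*v^2 = 0.5*0.2*1.225*7.85398e-05*291^2 = 0.8147 N

0.8147 N


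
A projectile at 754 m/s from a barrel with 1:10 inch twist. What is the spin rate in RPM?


twist_m = 10*0.0254 = 0.254 m
spin = v/twist = 754/0.254 = 2968.504 rev/s
RPM = spin*60 = 2968.504*60 ≈ 178110 RPM

178110 RPM


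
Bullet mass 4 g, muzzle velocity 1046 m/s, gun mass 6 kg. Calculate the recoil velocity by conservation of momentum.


v_recoil = m_p * v_p / m_gun = 0.004 * 1046 / 6 = 0.6973 m/s

0.6973 m/s


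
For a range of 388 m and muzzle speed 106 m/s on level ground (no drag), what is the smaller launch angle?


sin(2*theta) = R*g/v0^2 = 388*9.81/106^2 = 0.338758, theta = arcsin(0.338758)/2 = 9.901°

9.901 degrees


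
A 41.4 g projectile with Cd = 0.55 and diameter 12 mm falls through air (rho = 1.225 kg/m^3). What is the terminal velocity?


A = pi*(d/2)^2 = pi*(12/2000)^2 = 1.13097e-04 m^2
vt = sqrt(2mg/(Cd*rho*A)) = sqrt(2*0.0414*9.81/(0.55 * 1.225 * 1.13097e-04)) = 103.2 m/s

103.2 m/s


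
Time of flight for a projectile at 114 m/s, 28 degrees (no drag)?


T = 2*v0*sin(theta)/g = 2*114*sin(28°)/9.81 = 10.91 s

10.91 s


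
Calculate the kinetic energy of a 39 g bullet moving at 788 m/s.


E = 0.5*m*v^2 = 0.5*0.039*788^2 = 12108 J

12108 J


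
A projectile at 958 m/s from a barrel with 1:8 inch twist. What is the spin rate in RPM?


twist_m = 8*0.0254 = 0.2032 m
spin = v/twist = 958/0.2032 = 4714.567 rev/s
RPM = spin*60 = 4714.567*60 ≈ 282874 RPM

282874 RPM


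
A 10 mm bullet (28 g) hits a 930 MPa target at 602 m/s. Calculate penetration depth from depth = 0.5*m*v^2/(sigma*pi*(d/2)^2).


A = pi*(d/2)^2 = pi*(10/2)^2 = 78.5398 mm^2
E = 0.5*m*v^2 = 0.5*0.028*602^2 = 5073.66 J
depth = E/(sigma*A) = 5073.66 J / (930 MPa * 78.5398 mm^2) = 5073.66/(930 * 78.5398) m = 0.0694621 m ≈ 69.46 mm

69.46 mm


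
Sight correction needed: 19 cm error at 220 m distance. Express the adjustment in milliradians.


1 mrad subtends 1 cm per 10 m of range, so adj = error_cm / (dist_m / 10) = 19 / (220/10) = 0.8636 mrad

0.8636 mrad


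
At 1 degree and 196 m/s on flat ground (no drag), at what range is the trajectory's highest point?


R = v0^2*sin(2*theta)/g = 196^2*sin(2*1°)/9.81 = 136.667 m
apex_dist = R/2 = 136.667/2 = 68.33 m

68.33 m


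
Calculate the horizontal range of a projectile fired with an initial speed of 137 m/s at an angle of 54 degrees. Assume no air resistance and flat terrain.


R = v0^2 * sin(2*theta) / g = 137^2 * sin(2*54°) / 9.81 = 1820 m

1820 m


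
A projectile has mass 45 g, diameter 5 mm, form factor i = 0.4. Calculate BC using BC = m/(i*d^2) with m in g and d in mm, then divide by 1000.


BC = m/(i*d^2*1000) = 45/(0.4 * 5^2 * 1000) = 0.0045

0.0045


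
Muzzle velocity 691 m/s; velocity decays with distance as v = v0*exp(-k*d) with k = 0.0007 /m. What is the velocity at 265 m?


v = v0*exp(-k*d) = 691*exp(-0.0007*265) = 574 m/s

574 m/s


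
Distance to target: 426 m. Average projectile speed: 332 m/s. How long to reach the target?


t = d/v = 426/332 = 1.283 s

1.283 s


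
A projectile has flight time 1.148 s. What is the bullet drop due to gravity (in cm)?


drop = 0.5*g*t^2 = 0.5*9.81*1.148^2 = 6.46432 m ≈ 646.4 cm

646.4 cm


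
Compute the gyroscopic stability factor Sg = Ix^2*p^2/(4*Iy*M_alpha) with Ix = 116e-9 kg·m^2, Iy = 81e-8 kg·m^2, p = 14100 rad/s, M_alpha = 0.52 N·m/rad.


Sg = Ix^2 * p^2 / (4 * Iy * M_alpha) = (116e-9)^2 * 14100^2 / (4 * 81e-8 * 0.52) = 1.588

1.588


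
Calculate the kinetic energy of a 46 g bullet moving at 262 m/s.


E = 0.5*m*v^2 = 0.5*0.046*262^2 = 1579 J

1579 J


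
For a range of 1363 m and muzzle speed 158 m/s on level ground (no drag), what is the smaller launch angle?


sin(2*theta) = R*g/v0^2 = 1363*9.81/158^2 = 0.535612, theta = arcsin(0.535612)/2 = 16.19°

16.19 degrees


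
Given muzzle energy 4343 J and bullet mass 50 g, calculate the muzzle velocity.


v = sqrt(2*E/m) = sqrt(2*4343/0.05) = 416.8 m/s

416.8 m/s


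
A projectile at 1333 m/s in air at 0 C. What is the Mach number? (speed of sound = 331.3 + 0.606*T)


a = 331.3 + 0.606*(0) = 331.3 m/s
M = v/a = 1333/331.3 = 4.024

4.024


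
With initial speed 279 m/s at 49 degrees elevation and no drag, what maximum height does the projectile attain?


H = (v0*sin(theta))^2 / (2g) = (279*sin(49°))^2 / (2*9.81) = 2260 m

2260 m


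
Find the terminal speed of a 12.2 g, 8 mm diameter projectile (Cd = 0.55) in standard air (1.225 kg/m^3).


A = pi*(d/2)^2 = pi*(8/2000)^2 = 5.02655e-05 m^2
vt = sqrt(2mg/(Cd*rho*A)) = sqrt(2*0.0122*9.81/(0.55 * 1.225 * 5.02655e-05)) = 84.07 m/s

84.07 m/s


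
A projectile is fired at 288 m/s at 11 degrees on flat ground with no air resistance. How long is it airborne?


T = 2*v0*sin(theta)/g = 2*288*sin(11°)/9.81 = 11.2 s

11.2 s


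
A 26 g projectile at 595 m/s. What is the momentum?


p = m*v = 0.026*595 = 15.47 kg·m/s

15.47 kg·m/s


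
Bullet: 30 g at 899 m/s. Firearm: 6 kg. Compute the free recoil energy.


v_r = m_p*v_p/m_gun = 0.03*899/6 = 4.495 m/s, E_r = 0.5*m_gun*v_r^2 = 0.5*6*4.495^2 = 60.62 J

60.62 J


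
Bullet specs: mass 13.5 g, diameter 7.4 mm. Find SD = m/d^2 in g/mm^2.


SD = m/d^2 = 13.5/7.4^2 = 0.2465 g/mm^2

0.2465 g/mm^2


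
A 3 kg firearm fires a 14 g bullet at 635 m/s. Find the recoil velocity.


v_recoil = m_p * v_p / m_gun = 0.014 * 635 / 3 = 2.963 m/s

2.963 m/s


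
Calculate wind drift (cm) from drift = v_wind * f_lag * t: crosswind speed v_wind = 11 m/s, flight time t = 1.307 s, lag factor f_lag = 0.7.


drift = v_wind * lag * t = 11 * 0.7 * 1.307 = 10.0639 m ≈ 1006 cm

1006 cm


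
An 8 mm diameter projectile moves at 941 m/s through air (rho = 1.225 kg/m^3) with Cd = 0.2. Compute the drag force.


A = pi*(d/2)^2 = pi*(8/2000)^2 = 5.02655e-05 m^2
Fd = 0.5*Cd*rho*A*v^2 = 0.5*0.2*1.225*5.02655e-05*941^2 = 5.452 N

5.452 N


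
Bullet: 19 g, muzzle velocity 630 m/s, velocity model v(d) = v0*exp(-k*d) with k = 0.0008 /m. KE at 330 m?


v = v0*exp(-k*d) = 630*exp(-0.0008*330) = 483.823 m/s
E = 0.5*m*v^2 = 0.5*0.019*483.823^2 = 2224 J

2224 J


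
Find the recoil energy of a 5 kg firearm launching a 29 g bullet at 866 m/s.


v_r = m_p*v_p/m_gun = 0.029*866/5 = 5.0228 m/s, E_r = 0.5*m_gun*v_r^2 = 0.5*5*5.0228^2 = 63.07 J

63.07 J


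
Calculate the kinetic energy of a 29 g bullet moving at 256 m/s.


E = 0.5*m*v^2 = 0.5*0.029*256^2 = 950.3 J

950.3 J


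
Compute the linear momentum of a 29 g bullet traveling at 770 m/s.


p = m*v = 0.029*770 = 22.33 kg·m/s

22.33 kg·m/s


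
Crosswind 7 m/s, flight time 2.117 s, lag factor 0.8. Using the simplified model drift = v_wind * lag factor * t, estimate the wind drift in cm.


drift = v_wind * lag * t = 7 * 0.8 * 2.117 = 11.8552 m ≈ 1186 cm

1186 cm


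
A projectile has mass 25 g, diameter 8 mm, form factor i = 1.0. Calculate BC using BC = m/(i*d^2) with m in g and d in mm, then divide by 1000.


BC = m/(i*d^2*1000) = 25/(1.0 * 8^2 * 1000) = 0.0003906

0.0003906


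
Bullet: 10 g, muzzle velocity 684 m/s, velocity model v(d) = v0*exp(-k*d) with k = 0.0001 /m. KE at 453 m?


v = v0*exp(-k*d) = 684*exp(-0.0001*453) = 653.706 m/s
E = 0.5*m*v^2 = 0.5*0.01*653.706^2 = 2137 J

2137 J


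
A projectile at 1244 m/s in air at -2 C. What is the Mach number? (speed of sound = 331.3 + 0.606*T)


a = 331.3 + 0.606*(-2) = 330.088 m/s
M = v/a = 1244/330.088 = 3.769

3.769


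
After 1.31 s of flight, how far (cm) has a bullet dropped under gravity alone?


drop = 0.5*g*t^2 = 0.5*9.81*1.31^2 = 8.41747 m ≈ 841.7 cm

841.7 cm


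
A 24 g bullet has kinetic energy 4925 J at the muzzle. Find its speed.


v = sqrt(2*E/m) = sqrt(2*4925/0.024) = 640.6 m/s

640.6 m/s


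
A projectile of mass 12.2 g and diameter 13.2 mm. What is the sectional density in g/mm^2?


SD = m/d^2 = 12.2/13.2^2 = 0.07002 g/mm^2

0.07002 g/mm^2


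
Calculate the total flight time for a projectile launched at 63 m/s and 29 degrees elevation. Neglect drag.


T = 2*v0*sin(theta)/g = 2*63*sin(29°)/9.81 = 6.227 s

6.227 s


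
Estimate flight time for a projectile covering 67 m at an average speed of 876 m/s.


t = d/v = 67/876 = 0.07648 s

0.07648 s


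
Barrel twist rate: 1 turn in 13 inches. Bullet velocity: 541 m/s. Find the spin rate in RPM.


twist_m = 13*0.0254 = 0.3302 m
spin = v/twist = 541/0.3302 = 1638.401 rev/s
RPM = spin*60 = 1638.401*60 ≈ 98304 RPM

98304 RPM


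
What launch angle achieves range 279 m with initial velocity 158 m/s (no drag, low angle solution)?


sin(2*theta) = R*g/v0^2 = 279*9.81/158^2 = 0.109637, theta = arcsin(0.109637)/2 = 3.147°

3.147 degrees


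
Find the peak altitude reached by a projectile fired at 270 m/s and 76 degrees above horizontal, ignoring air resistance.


H = (v0*sin(theta))^2 / (2g) = (270*sin(76°))^2 / (2*9.81) = 3498 m

3498 m


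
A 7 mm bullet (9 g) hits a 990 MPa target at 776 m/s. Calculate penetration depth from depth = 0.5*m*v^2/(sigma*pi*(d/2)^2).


A = pi*(d/2)^2 = pi*(7/2)^2 = 38.4845 mm^2
E = 0.5*m*v^2 = 0.5*0.009*776^2 = 2709.79 J
depth = E/(sigma*A) = 2709.79 J / (990 MPa * 38.4845 mm^2) = 2709.79/(990 * 38.4845) m = 0.0711238 m ≈ 71.12 mm

71.12 mm


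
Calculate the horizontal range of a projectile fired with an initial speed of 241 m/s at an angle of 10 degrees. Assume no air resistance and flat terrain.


R = v0^2 * sin(2*theta) / g = 241^2 * sin(2*10°) / 9.81 = 2025 m

2025 m


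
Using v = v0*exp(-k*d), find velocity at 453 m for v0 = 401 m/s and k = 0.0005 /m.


v = v0*exp(-k*d) = 401*exp(-0.0005*453) = 319.7 m/s

319.7 m/s


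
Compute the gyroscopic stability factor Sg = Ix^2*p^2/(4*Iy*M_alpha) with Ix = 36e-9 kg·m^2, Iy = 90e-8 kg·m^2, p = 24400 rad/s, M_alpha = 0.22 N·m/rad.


Sg = Ix^2 * p^2 / (4 * Iy * M_alpha) = (36e-9)^2 * 24400^2 / (4 * 90e-8 * 0.22) = 0.9742

0.9742


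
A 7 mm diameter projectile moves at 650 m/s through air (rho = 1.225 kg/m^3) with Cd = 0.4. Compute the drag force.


A = pi*(d/2)^2 = pi*(7/2000)^2 = 3.84845e-05 m^2
Fd = 0.5*Cd*rho*A*v^2 = 0.5*0.4*1.225*3.84845e-05*650^2 = 3.984 N

3.984 N


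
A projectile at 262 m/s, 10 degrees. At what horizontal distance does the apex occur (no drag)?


R = v0^2*sin(2*theta)/g = 262^2*sin(2*10°)/9.81 = 2393.23 m
apex_dist = R/2 = 2393.23/2 = 1197 m

1197 m


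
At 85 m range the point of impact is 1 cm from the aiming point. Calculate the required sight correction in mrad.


1 mrad subtends 1 cm per 10 m of range, so adj = error_cm / (dist_m / 10) = 1 / (85/10) = 0.1176 mrad

0.1176 mrad


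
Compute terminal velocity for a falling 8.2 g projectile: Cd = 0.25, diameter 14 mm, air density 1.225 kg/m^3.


A = pi*(d/2)^2 = pi*(14/2000)^2 = 1.53938e-04 m^2
vt = sqrt(2mg/(Cd*rho*A)) = sqrt(2*0.0082*9.81/(0.25 * 1.225 * 1.53938e-04)) = 58.42 m/s

58.42 m/s


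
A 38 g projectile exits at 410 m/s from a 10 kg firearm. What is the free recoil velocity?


v_recoil = m_p * v_p / m_gun = 0.038 * 410 / 10 = 1.558 m/s

1.558 m/s


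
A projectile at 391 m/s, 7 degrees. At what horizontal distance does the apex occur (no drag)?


R = v0^2*sin(2*theta)/g = 391^2*sin(2*7°)/9.81 = 3770.16 m
apex_dist = R/2 = 3770.16/2 = 1885 m

1885 m


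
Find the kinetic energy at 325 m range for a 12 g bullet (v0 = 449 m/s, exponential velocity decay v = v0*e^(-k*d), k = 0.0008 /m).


v = v0*exp(-k*d) = 449*exp(-0.0008*325) = 346.202 m/s
E = 0.5*m*v^2 = 0.5*0.012*346.202^2 = 719.1 J

719.1 J


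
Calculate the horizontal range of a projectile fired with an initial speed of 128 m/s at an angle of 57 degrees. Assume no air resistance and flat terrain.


R = v0^2 * sin(2*theta) / g = 128^2 * sin(2*57°) / 9.81 = 1526 m

1526 m


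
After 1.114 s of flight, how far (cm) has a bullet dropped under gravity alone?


drop = 0.5*g*t^2 = 0.5*9.81*1.114^2 = 6.08709 m ≈ 608.7 cm

608.7 cm


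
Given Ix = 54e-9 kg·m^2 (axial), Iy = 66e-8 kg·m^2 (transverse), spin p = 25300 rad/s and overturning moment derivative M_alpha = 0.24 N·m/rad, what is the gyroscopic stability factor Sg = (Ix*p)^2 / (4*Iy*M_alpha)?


Sg = Ix^2 * p^2 / (4 * Iy * M_alpha) = (54e-9)^2 * 25300^2 / (4 * 66e-8 * 0.24) = 2.946

2.946


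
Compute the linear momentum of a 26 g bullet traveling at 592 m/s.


p = m*v = 0.026*592 = 15.39 kg·m/s

15.39 kg·m/s


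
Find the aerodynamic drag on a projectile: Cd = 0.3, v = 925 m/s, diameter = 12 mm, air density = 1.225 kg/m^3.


A = pi*(d/2)^2 = pi*(12/2000)^2 = 1.13097e-04 m^2
Fd = 0.5*Cd*rho*A*v^2 = 0.5*0.3*1.225*1.13097e-04*925^2 = 17.78 N

17.78 N


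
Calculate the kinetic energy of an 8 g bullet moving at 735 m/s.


E = 0.5*m*v^2 = 0.5*0.008*735^2 = 2161 J

2161 J


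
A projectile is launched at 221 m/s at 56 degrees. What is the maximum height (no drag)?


H = (v0*sin(theta))^2 / (2g) = (221*sin(56°))^2 / (2*9.81) = 1711 m

1711 m


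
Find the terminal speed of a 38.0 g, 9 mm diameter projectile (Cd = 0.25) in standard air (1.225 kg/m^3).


A = pi*(d/2)^2 = pi*(9/2000)^2 = 6.36173e-05 m^2
vt = sqrt(2mg/(Cd*rho*A)) = sqrt(2*0.038*9.81/(0.25 * 1.225 * 6.36173e-05)) = 195.6 m/s

195.6 m/s


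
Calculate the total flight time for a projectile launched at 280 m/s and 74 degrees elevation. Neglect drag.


T = 2*v0*sin(theta)/g = 2*280*sin(74°)/9.81 = 54.87 s

54.87 s


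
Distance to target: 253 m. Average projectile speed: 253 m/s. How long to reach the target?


t = d/v = 253/253 = 1 s

1 s


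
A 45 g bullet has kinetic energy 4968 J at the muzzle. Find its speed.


v = sqrt(2*E/m) = sqrt(2*4968/0.045) = 469.9 m/s

469.9 m/s


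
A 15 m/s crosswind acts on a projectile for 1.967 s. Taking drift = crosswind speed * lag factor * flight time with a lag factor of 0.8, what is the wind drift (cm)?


drift = v_wind * lag * t = 15 * 0.8 * 1.967 = 23.604 m ≈ 2360 cm

2360 cm


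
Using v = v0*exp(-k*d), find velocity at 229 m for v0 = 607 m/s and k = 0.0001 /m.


v = v0*exp(-k*d) = 607*exp(-0.0001*229) = 593.3 m/s

593.3 m/s


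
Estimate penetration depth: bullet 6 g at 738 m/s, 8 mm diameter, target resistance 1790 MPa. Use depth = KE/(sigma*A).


A = pi*(d/2)^2 = pi*(8/2)^2 = 50.2655 mm^2
E = 0.5*m*v^2 = 0.5*0.006*738^2 = 1633.93 J
depth = E/(sigma*A) = 1633.93 J / (1790 MPa * 50.2655 mm^2) = 1633.93/(1790 * 50.2655) m = 0.0181598 m ≈ 18.16 mm

18.16 mm


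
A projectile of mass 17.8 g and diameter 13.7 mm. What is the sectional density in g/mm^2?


SD = m/d^2 = 17.8/13.7^2 = 0.09484 g/mm^2

0.09484 g/mm^2


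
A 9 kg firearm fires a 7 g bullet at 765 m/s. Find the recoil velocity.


v_recoil = m_p * v_p / m_gun = 0.007 * 765 / 9 = 0.595 m/s

0.595 m/s


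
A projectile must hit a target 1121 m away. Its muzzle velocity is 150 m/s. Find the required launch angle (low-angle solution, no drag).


sin(2*theta) = R*g/v0^2 = 1121*9.81/150^2 = 0.488756, theta = arcsin(0.488756)/2 = 14.63°

14.63 degrees


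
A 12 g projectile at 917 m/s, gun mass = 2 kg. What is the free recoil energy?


v_r = m_p*v_p/m_gun = 0.012*917/2 = 5.502 m/s, E_r = 0.5*m_gun*v_r^2 = 0.5*2*5.502^2 = 30.27 J

30.27 J


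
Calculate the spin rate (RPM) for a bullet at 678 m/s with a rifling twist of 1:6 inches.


twist_m = 6*0.0254 = 0.1524 m
spin = v/twist = 678/0.1524 = 4448.819 rev/s
RPM = spin*60 = 4448.819*60 ≈ 266929 RPM

266929 RPM


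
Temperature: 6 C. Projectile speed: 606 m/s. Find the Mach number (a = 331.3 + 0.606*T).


a = 331.3 + 0.606*(6) = 334.936 m/s
M = v/a = 606/334.936 = 1.809

1.809


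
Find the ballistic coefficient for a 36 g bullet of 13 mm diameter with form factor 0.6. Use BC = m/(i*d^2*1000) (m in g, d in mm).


BC = m/(i*d^2*1000) = 36/(0.6 * 13^2 * 1000) = 0.000355

0.000355


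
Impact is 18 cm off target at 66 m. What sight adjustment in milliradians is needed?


1 mrad subtends 1 cm per 10 m of range, so adj = error_cm / (dist_m / 10) = 18 / (66/10) = 2.727 mrad

2.727 mrad


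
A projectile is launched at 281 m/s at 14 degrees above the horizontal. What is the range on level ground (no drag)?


R = v0^2 * sin(2*theta) / g = 281^2 * sin(2*14°) / 9.81 = 3779 m

3779 m


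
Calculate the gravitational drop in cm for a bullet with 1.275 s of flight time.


drop = 0.5*g*t^2 = 0.5*9.81*1.275^2 = 7.97369 m ≈ 797.4 cm

797.4 cm


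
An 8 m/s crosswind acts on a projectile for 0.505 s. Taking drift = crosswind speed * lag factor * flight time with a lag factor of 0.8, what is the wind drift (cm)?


drift = v_wind * lag * t = 8 * 0.8 * 0.505 = 3.232 m ≈ 323.2 cm

323.2 cm


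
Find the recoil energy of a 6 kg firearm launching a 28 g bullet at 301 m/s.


v_r = m_p*v_p/m_gun = 0.028*301/6 = 1.40467 m/s, E_r = 0.5*m_gun*v_r^2 = 0.5*6*1.40467^2 = 5.919 J

5.919 J


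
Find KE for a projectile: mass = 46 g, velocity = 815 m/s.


E = 0.5*m*v^2 = 0.5*0.046*815^2 = 15277 J

15277 J


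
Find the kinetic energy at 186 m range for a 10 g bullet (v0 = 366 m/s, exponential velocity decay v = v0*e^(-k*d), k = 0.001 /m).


v = v0*exp(-k*d) = 366*exp(-0.001*186) = 303.88 m/s
E = 0.5*m*v^2 = 0.5*0.01*303.88^2 = 461.7 J

461.7 J


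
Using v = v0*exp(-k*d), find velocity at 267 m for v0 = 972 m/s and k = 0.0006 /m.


v = v0*exp(-k*d) = 972*exp(-0.0006*267) = 828.1 m/s

828.1 m/s


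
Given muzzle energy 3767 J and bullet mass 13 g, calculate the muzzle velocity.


v = sqrt(2*E/m) = sqrt(2*3767/0.013) = 761.3 m/s

761.3 m/s


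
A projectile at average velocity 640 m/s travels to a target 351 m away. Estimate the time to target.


t = d/v = 351/640 = 0.5484 s

0.5484 s


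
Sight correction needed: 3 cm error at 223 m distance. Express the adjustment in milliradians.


1 mrad subtends 1 cm per 10 m of range, so adj = error_cm / (dist_m / 10) = 3 / (223/10) = 0.1345 mrad

0.1345 mrad


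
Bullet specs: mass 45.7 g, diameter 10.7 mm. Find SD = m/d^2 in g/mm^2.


SD = m/d^2 = 45.7/10.7^2 = 0.3992 g/mm^2

0.3992 g/mm^2


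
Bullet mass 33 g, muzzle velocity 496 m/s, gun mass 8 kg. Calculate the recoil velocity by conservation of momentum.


v_recoil = m_p * v_p / m_gun = 0.033 * 496 / 8 = 2.046 m/s

2.046 m/s


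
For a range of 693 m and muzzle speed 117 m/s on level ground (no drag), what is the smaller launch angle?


sin(2*theta) = R*g/v0^2 = 693*9.81/117^2 = 0.496627, theta = arcsin(0.496627)/2 = 14.89°

14.89 degrees


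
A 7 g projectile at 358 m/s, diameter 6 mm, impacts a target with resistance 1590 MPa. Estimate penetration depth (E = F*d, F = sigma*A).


A = pi*(d/2)^2 = pi*(6/2)^2 = 28.2743 mm^2
E = 0.5*m*v^2 = 0.5*0.007*358^2 = 448.574 J
depth = E/(sigma*A) = 448.574 J / (1590 MPa * 28.2743 mm^2) = 448.574/(1590 * 28.2743) m = 0.00997803 m ≈ 9.978 mm

9.978 mm


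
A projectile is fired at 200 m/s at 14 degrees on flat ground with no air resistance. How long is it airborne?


T = 2*v0*sin(theta)/g = 2*200*sin(14°)/9.81 = 9.864 s

9.864 s


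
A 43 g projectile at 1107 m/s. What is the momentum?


p = m*v = 0.043*1107 = 47.6 kg·m/s

47.6 kg·m/s


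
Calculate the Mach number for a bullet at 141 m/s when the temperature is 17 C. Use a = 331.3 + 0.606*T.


a = 331.3 + 0.606*(17) = 341.602 m/s
M = v/a = 141/341.602 = 0.4128

0.4128


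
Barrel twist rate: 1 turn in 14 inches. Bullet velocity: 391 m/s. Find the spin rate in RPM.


twist_m = 14*0.0254 = 0.3556 m
spin = v/twist = 391/0.3556 = 1099.55 rev/s
RPM = spin*60 = 1099.55*60 ≈ 65973 RPM

65973 RPM


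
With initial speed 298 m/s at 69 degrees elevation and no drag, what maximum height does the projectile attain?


H = (v0*sin(theta))^2 / (2g) = (298*sin(69°))^2 / (2*9.81) = 3945 m

3945 m


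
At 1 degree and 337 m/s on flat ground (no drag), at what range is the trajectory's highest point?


R = v0^2*sin(2*theta)/g = 337^2*sin(2*1°)/9.81 = 404.027 m
apex_dist = R/2 = 404.027/2 = 202 m

202 m


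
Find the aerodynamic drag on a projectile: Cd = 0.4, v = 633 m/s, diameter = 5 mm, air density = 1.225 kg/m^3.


A = pi*(d/2)^2 = pi*(5/2000)^2 = 1.96350e-05 m^2
Fd = 0.5*Cd*rho*A*v^2 = 0.5*0.4*1.225*1.96350e-05*633^2 = 1.928 N

1.928 N


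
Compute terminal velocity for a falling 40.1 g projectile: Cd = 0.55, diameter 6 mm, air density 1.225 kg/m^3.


A = pi*(d/2)^2 = pi*(6/2000)^2 = 2.82743e-05 m^2
vt = sqrt(2mg/(Cd*rho*A)) = sqrt(2*0.0401*9.81/(0.55 * 1.225 * 2.82743e-05)) = 203.2 m/s

203.2 m/s


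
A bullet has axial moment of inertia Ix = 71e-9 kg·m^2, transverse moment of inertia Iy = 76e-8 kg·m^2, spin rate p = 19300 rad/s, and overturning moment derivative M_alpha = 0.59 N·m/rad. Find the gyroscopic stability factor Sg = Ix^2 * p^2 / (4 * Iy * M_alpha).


Sg = Ix^2 * p^2 / (4 * Iy * M_alpha) = (71e-9)^2 * 19300^2 / (4 * 76e-8 * 0.59) = 1.047

1.047


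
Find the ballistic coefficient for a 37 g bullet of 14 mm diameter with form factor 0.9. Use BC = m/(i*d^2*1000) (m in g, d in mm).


BC = m/(i*d^2*1000) = 37/(0.9 * 14^2 * 1000) = 0.0002098

0.0002098


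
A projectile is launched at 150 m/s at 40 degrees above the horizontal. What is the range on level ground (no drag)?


R = v0^2 * sin(2*theta) / g = 150^2 * sin(2*40°) / 9.81 = 2259 m

2259 m


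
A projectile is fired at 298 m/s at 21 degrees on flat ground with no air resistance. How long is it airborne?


T = 2*v0*sin(theta)/g = 2*298*sin(21°)/9.81 = 21.77 s

21.77 s


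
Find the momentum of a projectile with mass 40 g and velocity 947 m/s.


p = m*v = 0.04*947 = 37.88 kg·m/s

37.88 kg·m/s


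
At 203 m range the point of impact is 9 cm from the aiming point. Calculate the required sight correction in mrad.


1 mrad subtends 1 cm per 10 m of range, so adj = error_cm / (dist_m / 10) = 9 / (203/10) = 0.4433 mrad

0.4433 mrad


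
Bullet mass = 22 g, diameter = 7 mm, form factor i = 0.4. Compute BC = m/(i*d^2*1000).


BC = m/(i*d^2*1000) = 22/(0.4 * 7^2 * 1000) = 0.001122

0.001122


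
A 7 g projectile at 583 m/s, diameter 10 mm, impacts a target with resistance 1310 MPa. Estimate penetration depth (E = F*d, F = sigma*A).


A = pi*(d/2)^2 = pi*(10/2)^2 = 78.5398 mm^2
E = 0.5*m*v^2 = 0.5*0.007*583^2 = 1189.61 J
depth = E/(sigma*A) = 1189.61 J / (1310 MPa * 78.5398 mm^2) = 1189.61/(1310 * 78.5398) m = 0.0115623 m ≈ 11.56 mm

11.56 mm


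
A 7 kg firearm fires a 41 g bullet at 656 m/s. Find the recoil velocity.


v_recoil = m_p * v_p / m_gun = 0.041 * 656 / 7 = 3.842 m/s

3.842 m/s


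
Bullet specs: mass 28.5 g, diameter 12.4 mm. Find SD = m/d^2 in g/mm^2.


SD = m/d^2 = 28.5/12.4^2 = 0.1854 g/mm^2

0.1854 g/mm^2


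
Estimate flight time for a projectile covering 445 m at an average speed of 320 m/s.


t = d/v = 445/320 = 1.391 s

1.391 s


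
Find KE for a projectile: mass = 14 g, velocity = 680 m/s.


E = 0.5*m*v^2 = 0.5*0.014*680^2 = 3237 J

3237 J


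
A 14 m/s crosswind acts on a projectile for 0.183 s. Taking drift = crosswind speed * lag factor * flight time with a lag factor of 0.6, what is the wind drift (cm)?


drift = v_wind * lag * t = 14 * 0.6 * 0.183 = 1.5372 m ≈ 153.7 cm

153.7 cm


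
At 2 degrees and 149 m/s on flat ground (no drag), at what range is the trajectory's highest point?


R = v0^2*sin(2*theta)/g = 149^2*sin(2*2°)/9.81 = 157.866 m
apex_dist = R/2 = 157.866/2 = 78.93 m

78.93 m


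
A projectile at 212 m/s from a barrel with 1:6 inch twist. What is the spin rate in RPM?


twist_m = 6*0.0254 = 0.1524 m
spin = v/twist = 212/0.1524 = 1391.076 rev/s
RPM = spin*60 = 1391.076*60 ≈ 83465 RPM

83465 RPM


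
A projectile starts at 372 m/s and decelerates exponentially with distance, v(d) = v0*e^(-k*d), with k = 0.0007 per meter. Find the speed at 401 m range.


v = v0*exp(-k*d) = 372*exp(-0.0007*401) = 281 m/s

281 m/s


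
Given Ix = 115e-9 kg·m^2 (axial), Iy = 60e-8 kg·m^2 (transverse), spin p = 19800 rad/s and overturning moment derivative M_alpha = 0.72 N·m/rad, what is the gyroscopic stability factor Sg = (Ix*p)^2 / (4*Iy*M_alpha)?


Sg = Ix^2 * p^2 / (4 * Iy * M_alpha) = (115e-9)^2 * 19800^2 / (4 * 60e-8 * 0.72) = 3

3


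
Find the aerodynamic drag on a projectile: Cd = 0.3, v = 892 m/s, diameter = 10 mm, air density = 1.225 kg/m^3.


A = pi*(d/2)^2 = pi*(10/2000)^2 = 7.85398e-05 m^2
Fd = 0.5*Cd*rho*A*v^2 = 0.5*0.3*1.225*7.85398e-05*892^2 = 11.48 N

11.48 N


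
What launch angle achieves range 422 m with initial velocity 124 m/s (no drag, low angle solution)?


sin(2*theta) = R*g/v0^2 = 422*9.81/124^2 = 0.269239, theta = arcsin(0.269239)/2 = 7.809°

7.809 degrees


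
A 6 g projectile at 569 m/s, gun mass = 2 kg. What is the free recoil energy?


v_r = m_p*v_p/m_gun = 0.006*569/2 = 1.707 m/s, E_r = 0.5*m_gun*v_r^2 = 0.5*2*1.707^2 = 2.914 J

2.914 J


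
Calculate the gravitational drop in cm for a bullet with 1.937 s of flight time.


drop = 0.5*g*t^2 = 0.5*9.81*1.937^2 = 18.4034 m ≈ 1840 cm

1840 cm


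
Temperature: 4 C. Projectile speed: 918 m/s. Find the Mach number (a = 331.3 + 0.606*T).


a = 331.3 + 0.606*(4) = 333.724 m/s
M = v/a = 918/333.724 = 2.751

2.751


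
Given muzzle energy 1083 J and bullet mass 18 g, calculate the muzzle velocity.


v = sqrt(2*E/m) = sqrt(2*1083/0.018) = 346.9 m/s

346.9 m/s


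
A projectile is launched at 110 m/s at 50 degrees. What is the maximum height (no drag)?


H = (v0*sin(theta))^2 / (2g) = (110*sin(50°))^2 / (2*9.81) = 361.9 m

361.9 m


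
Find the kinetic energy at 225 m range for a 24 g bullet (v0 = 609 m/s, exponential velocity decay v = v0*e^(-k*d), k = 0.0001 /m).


v = v0*exp(-k*d) = 609*exp(-0.0001*225) = 595.451 m/s
E = 0.5*m*v^2 = 0.5*0.024*595.451^2 = 4255 J

4255 J


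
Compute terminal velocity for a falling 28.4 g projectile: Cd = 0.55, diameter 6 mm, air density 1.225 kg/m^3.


A = pi*(d/2)^2 = pi*(6/2000)^2 = 2.82743e-05 m^2
vt = sqrt(2mg/(Cd*rho*A)) = sqrt(2*0.0284*9.81/(0.55 * 1.225 * 2.82743e-05)) = 171 m/s

171 m/s


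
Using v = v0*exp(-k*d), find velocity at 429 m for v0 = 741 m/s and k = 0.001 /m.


v = v0*exp(-k*d) = 741*exp(-0.001*429) = 482.5 m/s

482.5 m/s


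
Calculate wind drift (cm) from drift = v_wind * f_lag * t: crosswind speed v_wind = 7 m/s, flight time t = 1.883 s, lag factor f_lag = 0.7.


drift = v_wind * lag * t = 7 * 0.7 * 1.883 = 9.2267 m ≈ 922.7 cm

922.7 cm


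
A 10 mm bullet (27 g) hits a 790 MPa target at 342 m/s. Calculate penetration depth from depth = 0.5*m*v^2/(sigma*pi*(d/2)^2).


A = pi*(d/2)^2 = pi*(10/2)^2 = 78.5398 mm^2
E = 0.5*m*v^2 = 0.5*0.027*342^2 = 1579.01 J
depth = E/(sigma*A) = 1579.01 J / (790 MPa * 78.5398 mm^2) = 1579.01/(790 * 78.5398) m = 0.0254489 m ≈ 25.45 mm

25.45 mm


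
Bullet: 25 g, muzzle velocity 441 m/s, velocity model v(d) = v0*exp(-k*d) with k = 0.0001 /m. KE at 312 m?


v = v0*exp(-k*d) = 441*exp(-0.0001*312) = 427.453 m/s
E = 0.5*m*v^2 = 0.5*0.025*427.453^2 = 2284 J

2284 J


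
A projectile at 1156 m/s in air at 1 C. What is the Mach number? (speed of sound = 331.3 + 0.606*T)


a = 331.3 + 0.606*(1) = 331.906 m/s
M = v/a = 1156/331.906 = 3.483

3.483


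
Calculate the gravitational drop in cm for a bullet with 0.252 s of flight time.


drop = 0.5*g*t^2 = 0.5*9.81*0.252^2 = 0.311487 m ≈ 31.15 cm

31.15 cm


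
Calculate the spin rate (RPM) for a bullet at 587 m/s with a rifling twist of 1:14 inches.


twist_m = 14*0.0254 = 0.3556 m
spin = v/twist = 587/0.3556 = 1650.731 rev/s
RPM = spin*60 = 1650.731*60 ≈ 99044 RPM

99044 RPM


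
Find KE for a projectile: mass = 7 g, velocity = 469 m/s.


E = 0.5*m*v^2 = 0.5*0.007*469^2 = 769.9 J

769.9 J


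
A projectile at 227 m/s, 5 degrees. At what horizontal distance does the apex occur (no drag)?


R = v0^2*sin(2*theta)/g = 227^2*sin(2*5°)/9.81 = 912.122 m
apex_dist = R/2 = 912.122/2 = 456.1 m

456.1 m


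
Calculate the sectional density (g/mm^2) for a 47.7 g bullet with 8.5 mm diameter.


SD = m/d^2 = 47.7/8.5^2 = 0.6602 g/mm^2

0.6602 g/mm^2


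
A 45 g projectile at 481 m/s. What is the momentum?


p = m*v = 0.045*481 = 21.64 kg·m/s

21.64 kg·m/s


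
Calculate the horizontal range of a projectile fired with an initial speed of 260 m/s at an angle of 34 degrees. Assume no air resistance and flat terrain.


R = v0^2 * sin(2*theta) / g = 260^2 * sin(2*34°) / 9.81 = 6389 m

6389 m


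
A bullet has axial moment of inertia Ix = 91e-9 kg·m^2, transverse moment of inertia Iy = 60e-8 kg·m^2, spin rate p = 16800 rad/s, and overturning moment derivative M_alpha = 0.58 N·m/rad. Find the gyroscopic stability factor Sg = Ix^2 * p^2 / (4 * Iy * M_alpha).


Sg = Ix^2 * p^2 / (4 * Iy * M_alpha) = (91e-9)^2 * 16800^2 / (4 * 60e-8 * 0.58) = 1.679

1.679


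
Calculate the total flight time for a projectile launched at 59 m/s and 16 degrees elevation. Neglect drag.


T = 2*v0*sin(theta)/g = 2*59*sin(16°)/9.81 = 3.316 s

3.316 s


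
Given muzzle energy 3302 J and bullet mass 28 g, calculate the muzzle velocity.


v = sqrt(2*E/m) = sqrt(2*3302/0.028) = 485.7 m/s

485.7 m/s


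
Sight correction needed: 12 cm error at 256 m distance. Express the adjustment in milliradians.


1 mrad subtends 1 cm per 10 m of range, so adj = error_cm / (dist_m / 10) = 12 / (256/10) = 0.4688 mrad

0.4688 mrad


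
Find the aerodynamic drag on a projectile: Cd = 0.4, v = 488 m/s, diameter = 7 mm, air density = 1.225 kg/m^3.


A = pi*(d/2)^2 = pi*(7/2000)^2 = 3.84845e-05 m^2
Fd = 0.5*Cd*rho*A*v^2 = 0.5*0.4*1.225*3.84845e-05*488^2 = 2.245 N

2.245 N


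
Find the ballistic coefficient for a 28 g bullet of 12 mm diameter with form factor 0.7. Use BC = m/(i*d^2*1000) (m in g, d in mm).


BC = m/(i*d^2*1000) = 28/(0.7 * 12^2 * 1000) = 0.0002778

0.0002778


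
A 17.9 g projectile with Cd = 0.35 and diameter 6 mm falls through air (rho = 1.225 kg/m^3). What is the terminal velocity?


A = pi*(d/2)^2 = pi*(6/2000)^2 = 2.82743e-05 m^2
vt = sqrt(2mg/(Cd*rho*A)) = sqrt(2*0.0179*9.81/(0.35 * 1.225 * 2.82743e-05)) = 170.2 m/s

170.2 m/s


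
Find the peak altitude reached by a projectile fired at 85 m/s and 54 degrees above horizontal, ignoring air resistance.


H = (v0*sin(theta))^2 / (2g) = (85*sin(54°))^2 / (2*9.81) = 241 m

241 m


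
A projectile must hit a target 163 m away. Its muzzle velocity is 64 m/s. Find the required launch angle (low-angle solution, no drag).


sin(2*theta) = R*g/v0^2 = 163*9.81/64^2 = 0.390388, theta = arcsin(0.390388)/2 = 11.49°

11.49 degrees


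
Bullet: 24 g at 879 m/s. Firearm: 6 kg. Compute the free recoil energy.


v_r = m_p*v_p/m_gun = 0.024*879/6 = 3.516 m/s, E_r = 0.5*m_gun*v_r^2 = 0.5*6*3.516^2 = 37.09 J

37.09 J


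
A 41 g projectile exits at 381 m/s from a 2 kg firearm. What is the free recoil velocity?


v_recoil = m_p * v_p / m_gun = 0.041 * 381 / 2 = 7.811 m/s

7.811 m/s
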